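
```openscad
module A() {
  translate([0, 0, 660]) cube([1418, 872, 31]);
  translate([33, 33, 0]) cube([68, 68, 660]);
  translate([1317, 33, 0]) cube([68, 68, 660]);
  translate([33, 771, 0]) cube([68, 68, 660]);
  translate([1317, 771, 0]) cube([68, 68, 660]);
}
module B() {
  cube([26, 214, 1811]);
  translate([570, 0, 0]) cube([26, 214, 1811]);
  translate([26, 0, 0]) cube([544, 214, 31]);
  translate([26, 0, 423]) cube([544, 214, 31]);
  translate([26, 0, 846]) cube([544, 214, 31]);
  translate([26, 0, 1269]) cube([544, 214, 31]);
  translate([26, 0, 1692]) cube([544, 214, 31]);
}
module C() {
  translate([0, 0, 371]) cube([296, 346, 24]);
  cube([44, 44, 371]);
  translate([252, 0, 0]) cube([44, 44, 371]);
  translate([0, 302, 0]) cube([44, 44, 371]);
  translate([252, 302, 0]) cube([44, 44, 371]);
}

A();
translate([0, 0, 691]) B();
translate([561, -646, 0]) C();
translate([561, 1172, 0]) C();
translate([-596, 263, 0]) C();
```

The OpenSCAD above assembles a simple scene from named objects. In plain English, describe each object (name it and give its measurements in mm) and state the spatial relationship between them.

A is a table: top 1418 mm (x) × 872 mm (y), 31 mm thick, upper face at z = 691 mm, on four 68×68 mm square legs, each inset 33 mm from the nearest pair of top edges, running from z = 0 to the bottom of the top.

B is a bookshelf 596 mm wide overall, 214 mm deep and 1811 mm tall. The two sides are 26 mm thick vertical panels. 5 horizontal shelves of 31 mm thickness span between the inner faces of the sides; the lowest shelf sits on the floor and shelves are stacked with a clear vertical gap of 392 mm between each pair.

C is a four-legged stool. The seat is a 296×346×24 mm slab whose top surface is at z = 395 mm; four square legs, each 44×44 mm in cross-section, run from the floor (z = 0) to the underside of the seat, each flush with a corner of the seat.

The bookshelf is on top of the table. Three stools sit around the table at the −y, +y, −x sides.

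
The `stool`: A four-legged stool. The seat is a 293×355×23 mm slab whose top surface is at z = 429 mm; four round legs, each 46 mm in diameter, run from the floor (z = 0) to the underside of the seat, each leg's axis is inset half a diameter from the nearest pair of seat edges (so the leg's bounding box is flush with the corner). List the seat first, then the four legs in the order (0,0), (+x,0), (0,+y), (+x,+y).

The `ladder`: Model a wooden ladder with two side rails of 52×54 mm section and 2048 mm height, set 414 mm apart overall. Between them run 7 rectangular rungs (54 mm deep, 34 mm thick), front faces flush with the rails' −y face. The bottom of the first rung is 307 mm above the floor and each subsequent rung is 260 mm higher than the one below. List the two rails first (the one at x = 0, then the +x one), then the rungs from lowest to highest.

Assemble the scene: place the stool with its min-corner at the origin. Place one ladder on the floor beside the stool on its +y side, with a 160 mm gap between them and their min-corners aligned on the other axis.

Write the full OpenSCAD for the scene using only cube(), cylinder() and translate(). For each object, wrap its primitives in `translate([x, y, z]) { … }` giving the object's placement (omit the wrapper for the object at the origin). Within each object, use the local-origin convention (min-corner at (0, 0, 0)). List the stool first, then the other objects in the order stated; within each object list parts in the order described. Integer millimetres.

translate([0, 0, 406]) cube([293, 355, 23]);
translate([23, 23, 0]) cylinder(h = 406, r = 23);
translate([270, 23, 0]) cylinder(h = 406, r = 23);
translate([23, 332, 0]) cylinder(h = 406, r = 23);
translate([270, 332, 0]) cylinder(h = 406, r = 23);
translate([0, 515, 0]) {
  cube([52, 54, 2048]);
  translate([362, 0, 0]) cube([52, 54, 2048]);
  translate([52, 0, 307]) cube([310, 54, 34]);
  translate([52, 0, 567]) cube([310, 54, 34]);
  translate([52, 0, 827]) cube([310, 54, 34]);
  translate([52, 0, 1087]) cube([310, 54, 34]);
  translate([52, 0, 1347]) cube([310, 54, 34]);
  translate([52, 0, 1607]) cube([310, 54, 34]);
  translate([52, 0, 1867]) cube([310, 54, 34]);
}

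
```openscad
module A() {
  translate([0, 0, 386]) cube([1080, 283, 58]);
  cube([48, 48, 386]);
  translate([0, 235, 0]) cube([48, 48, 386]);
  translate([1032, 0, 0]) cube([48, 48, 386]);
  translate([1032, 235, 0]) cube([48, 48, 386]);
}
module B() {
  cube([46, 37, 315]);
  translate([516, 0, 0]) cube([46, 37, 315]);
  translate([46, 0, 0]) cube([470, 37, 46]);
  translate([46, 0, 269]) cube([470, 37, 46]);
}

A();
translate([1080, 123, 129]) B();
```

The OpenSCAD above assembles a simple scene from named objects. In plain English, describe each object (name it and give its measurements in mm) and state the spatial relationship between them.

A is a long wooden bench with a 1080 mm (x) × 283 mm (y) seat, 58 mm thick, its top surface 444 mm above the floor. Four 48 mm square legs at the seat corners, flush with the edges, run from z = 0 to the seat underside.

B is a rectangular picture frame lying in the x–z plane (depth along y). The opening is 470 mm wide (x) by 223 mm tall (z), surrounded by a border 46 mm wide on all four sides. The frame is 37 mm deep and is made of two full-height vertical stiles with two horizontal rails fitted between them.

The picture frame is beside the bench with their tops flush at z = 444.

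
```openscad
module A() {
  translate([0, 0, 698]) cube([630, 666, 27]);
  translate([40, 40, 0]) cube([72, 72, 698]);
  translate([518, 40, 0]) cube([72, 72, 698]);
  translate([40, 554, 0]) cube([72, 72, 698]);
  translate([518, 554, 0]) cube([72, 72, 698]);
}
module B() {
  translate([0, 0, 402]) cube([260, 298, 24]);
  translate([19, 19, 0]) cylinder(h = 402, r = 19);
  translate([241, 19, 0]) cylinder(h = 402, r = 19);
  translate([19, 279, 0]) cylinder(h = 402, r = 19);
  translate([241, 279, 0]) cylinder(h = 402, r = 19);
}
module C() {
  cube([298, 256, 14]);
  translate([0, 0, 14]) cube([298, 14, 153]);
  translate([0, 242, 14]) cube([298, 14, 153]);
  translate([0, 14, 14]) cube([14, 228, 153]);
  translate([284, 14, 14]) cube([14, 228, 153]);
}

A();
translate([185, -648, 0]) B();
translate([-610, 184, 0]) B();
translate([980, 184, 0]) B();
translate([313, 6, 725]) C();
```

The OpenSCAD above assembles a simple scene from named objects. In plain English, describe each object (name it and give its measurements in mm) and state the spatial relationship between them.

A is a table with a 630×666 mm rectangular top, 27 mm thick, top surface at z = 725 mm, supported by four 72×72 mm square legs, each inset 40 mm from the nearest pair of top edges, running from the floor.

B is a four-legged stool. The seat is a 260×298×24 mm slab whose top surface is at z = 426 mm; four round legs, each 38 mm in diameter, run from the floor (z = 0) to the underside of the seat, each leg's axis is inset half a diameter from the nearest pair of seat edges (so the leg's bounding box is flush with the corner).

C is an open storage box with external size 298×256×167 mm and wall thickness 14 mm (the base is also 14 mm thick). The base covers the whole footprint; the four walls stand on the base, with the y-facing walls full-width and the x-facing walls fitting between their inner faces.

Three stools sit around the table at the −y, −x, +x sides. The open box is on top of the table.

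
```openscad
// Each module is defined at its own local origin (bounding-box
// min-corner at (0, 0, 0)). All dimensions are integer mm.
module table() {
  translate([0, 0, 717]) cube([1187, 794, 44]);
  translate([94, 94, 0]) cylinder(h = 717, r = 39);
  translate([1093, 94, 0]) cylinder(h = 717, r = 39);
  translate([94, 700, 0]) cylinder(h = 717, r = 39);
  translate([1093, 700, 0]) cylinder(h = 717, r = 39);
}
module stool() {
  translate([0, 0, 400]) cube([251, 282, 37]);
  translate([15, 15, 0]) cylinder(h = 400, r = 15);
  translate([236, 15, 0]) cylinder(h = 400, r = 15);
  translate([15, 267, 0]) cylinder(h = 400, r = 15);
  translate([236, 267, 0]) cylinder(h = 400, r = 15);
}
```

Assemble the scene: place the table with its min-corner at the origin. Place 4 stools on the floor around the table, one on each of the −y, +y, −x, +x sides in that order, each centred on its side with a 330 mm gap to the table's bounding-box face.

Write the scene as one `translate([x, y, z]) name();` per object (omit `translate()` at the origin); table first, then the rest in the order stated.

table();
translate([468, -612, 0]) stool();
translate([468, 1124, 0]) stool();
translate([-581, 256, 0]) stool();
translate([1517, 256, 0]) stool();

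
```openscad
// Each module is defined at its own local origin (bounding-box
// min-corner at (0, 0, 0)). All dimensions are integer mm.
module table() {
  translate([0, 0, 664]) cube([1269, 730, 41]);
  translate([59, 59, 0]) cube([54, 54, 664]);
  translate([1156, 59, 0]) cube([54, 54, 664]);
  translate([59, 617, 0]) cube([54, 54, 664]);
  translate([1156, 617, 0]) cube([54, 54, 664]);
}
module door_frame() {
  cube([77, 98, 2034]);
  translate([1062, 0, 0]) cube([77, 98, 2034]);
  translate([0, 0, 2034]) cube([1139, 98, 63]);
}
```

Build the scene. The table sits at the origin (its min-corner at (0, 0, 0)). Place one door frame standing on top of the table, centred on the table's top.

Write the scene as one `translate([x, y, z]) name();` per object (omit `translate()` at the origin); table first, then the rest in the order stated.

table();
translate([65, 316, 705]) door_frame();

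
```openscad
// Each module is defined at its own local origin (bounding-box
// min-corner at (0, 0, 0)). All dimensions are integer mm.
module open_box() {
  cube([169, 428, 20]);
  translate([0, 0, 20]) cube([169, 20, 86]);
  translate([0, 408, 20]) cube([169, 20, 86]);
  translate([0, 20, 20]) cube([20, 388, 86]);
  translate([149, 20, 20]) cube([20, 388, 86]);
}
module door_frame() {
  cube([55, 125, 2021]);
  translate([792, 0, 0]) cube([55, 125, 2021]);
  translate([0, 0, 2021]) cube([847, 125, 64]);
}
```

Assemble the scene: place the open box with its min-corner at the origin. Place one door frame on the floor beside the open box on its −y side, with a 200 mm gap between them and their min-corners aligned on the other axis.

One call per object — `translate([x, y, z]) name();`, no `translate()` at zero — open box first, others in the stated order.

open_box();
translate([0, -325, 0]) door_frame();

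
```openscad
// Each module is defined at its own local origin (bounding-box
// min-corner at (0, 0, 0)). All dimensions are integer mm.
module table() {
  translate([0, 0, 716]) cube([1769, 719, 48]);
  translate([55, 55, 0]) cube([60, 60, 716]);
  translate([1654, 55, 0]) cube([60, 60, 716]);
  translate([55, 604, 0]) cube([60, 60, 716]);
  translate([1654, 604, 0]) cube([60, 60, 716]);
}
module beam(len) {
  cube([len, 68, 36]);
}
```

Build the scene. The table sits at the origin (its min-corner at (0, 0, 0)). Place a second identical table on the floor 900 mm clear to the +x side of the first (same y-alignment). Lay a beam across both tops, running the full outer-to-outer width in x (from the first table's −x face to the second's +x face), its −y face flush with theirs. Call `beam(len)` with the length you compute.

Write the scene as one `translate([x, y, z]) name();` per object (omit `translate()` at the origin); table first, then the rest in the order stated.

table();
translate([2669, 0, 0]) table();
translate([0, 0, 764]) beam(4438);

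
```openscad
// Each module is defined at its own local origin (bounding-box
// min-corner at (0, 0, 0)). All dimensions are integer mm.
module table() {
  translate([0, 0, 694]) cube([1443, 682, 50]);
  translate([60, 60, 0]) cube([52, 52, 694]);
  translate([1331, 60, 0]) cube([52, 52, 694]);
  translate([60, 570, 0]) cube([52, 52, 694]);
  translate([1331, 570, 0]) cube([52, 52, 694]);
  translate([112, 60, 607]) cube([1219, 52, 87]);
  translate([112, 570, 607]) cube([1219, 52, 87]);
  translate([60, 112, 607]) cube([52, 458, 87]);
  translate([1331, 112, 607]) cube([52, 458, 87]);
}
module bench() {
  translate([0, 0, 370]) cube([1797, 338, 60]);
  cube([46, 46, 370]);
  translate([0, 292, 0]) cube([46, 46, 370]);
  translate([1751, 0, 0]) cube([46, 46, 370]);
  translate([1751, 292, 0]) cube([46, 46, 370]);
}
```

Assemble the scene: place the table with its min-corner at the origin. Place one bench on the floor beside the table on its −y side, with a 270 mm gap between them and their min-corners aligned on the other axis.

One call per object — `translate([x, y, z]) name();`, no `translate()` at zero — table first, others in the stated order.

table();
translate([0, -608, 0]) bench();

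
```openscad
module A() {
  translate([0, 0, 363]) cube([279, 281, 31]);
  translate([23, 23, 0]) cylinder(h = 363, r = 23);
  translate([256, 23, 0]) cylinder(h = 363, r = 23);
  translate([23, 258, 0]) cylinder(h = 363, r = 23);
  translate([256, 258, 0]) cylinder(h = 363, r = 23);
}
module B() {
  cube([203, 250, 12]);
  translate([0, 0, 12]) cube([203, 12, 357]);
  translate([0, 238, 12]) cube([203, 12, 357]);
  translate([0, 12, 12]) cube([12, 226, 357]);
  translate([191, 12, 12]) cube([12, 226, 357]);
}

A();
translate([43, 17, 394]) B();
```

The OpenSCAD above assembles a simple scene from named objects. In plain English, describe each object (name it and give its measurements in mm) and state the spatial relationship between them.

A is a four-legged stool. The seat is 279×281 mm, 31 mm thick, top at z = 394 mm. It stands on four round legs, each 46 mm in diameter, from z = 0 to the seat underside, each leg's axis is inset half a diameter from the nearest pair of seat edges (so the leg's bounding box is flush with the corner).

B is an open storage box with external size 203×250×369 mm and wall thickness 12 mm (the base is also 12 mm thick). The base covers the whole footprint; the four walls stand on the base, with the y-facing walls full-width and the x-facing walls fitting between their inner faces.

The open box is on top of the stool.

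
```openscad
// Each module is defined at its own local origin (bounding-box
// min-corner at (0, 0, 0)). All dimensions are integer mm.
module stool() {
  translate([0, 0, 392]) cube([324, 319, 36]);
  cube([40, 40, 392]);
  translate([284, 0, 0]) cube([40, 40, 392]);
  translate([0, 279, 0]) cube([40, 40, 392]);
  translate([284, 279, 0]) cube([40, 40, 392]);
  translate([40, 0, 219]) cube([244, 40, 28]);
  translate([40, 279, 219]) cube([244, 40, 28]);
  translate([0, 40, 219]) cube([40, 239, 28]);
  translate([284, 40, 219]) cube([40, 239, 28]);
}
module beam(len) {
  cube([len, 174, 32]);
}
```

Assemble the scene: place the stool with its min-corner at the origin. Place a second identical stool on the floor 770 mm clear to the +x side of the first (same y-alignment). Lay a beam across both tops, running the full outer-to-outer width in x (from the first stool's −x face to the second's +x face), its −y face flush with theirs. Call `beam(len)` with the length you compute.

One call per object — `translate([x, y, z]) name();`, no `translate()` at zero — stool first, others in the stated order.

stool();
translate([1094, 0, 0]) stool();
translate([0, 0, 428]) beam(1418);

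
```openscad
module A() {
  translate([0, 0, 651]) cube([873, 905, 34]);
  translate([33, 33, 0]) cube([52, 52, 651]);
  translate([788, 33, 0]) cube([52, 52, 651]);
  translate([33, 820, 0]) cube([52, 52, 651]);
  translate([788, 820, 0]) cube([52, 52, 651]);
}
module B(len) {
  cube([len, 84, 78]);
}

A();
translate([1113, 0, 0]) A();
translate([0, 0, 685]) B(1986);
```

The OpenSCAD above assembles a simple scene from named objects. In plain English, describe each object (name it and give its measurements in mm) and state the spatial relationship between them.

A is a rectangular dining table. The top is 873×905×34 mm with its upper surface at z = 685 mm. It stands on four 52×52 mm square legs, each inset 33 mm from the nearest pair of top edges, running from the floor to the underside of the top.

B is a rectangular beam 1986 mm long (x), 84 mm deep (y), 78 mm thick (z).

The beam spans the tops of two tables placed 240 mm apart, resting at z = 685 mm.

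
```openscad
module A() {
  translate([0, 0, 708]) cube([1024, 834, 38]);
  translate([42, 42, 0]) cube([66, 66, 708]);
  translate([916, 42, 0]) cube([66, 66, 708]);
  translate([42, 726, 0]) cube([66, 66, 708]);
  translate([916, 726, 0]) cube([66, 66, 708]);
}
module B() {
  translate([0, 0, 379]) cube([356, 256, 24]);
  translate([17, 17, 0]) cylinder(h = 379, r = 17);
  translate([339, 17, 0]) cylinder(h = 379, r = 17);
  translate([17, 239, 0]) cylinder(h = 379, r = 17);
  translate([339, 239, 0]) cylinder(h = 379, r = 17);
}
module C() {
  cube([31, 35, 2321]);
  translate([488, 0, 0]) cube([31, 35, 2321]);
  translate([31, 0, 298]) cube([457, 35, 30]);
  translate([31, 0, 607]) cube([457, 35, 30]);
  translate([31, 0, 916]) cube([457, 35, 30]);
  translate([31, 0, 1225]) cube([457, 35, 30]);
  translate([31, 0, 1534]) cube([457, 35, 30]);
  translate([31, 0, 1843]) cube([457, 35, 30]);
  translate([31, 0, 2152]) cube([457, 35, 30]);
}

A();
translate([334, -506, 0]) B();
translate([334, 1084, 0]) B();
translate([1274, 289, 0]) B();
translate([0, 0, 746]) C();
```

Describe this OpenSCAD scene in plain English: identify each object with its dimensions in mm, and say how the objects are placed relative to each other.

A is a table with a 1024×834 mm rectangular top, 38 mm thick, top surface at z = 746 mm, supported by four 66×66 mm square legs, each inset 42 mm from the nearest pair of top edges, running from the floor.

B is a simple wooden stool: a rectangular seat 356 mm (x) by 256 mm (y), 24 mm thick, top face at z = 403 mm, on four round legs, each 34 mm in diameter. The legs rest on z = 0, each leg's axis is inset half a diameter from the nearest pair of seat edges (so the leg's bounding box is flush with the corner).

C is a straight ladder. Two 31×35 mm vertical rails, 2321 mm tall, stand 519 mm apart (outside-to-outside) with their front faces coplanar on the −y side. 7 rungs, each 35 mm deep and 30 mm tall, span between the inner faces of the rails, front faces flush with the rails. The lowest rung's underside is at z = 298 mm and rungs are spaced 309 mm apart (underside to underside).

Three stools sit around the table at the −y, +y, +x sides. The ladder is on top of the table.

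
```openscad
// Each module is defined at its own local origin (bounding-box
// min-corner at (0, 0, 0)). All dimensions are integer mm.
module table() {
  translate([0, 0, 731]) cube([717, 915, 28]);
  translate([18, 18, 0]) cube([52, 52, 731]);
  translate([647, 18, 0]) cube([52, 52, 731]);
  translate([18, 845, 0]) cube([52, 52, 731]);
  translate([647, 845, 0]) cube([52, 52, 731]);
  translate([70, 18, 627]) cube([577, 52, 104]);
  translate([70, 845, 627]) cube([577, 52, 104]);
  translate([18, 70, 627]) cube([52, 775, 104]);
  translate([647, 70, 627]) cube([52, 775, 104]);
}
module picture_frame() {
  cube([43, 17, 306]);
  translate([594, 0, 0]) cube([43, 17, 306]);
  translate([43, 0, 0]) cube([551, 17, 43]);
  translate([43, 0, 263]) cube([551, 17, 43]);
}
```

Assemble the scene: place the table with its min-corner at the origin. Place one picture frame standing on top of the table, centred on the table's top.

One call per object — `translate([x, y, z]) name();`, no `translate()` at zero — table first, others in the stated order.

table();
translate([40, 449, 759]) picture_frame();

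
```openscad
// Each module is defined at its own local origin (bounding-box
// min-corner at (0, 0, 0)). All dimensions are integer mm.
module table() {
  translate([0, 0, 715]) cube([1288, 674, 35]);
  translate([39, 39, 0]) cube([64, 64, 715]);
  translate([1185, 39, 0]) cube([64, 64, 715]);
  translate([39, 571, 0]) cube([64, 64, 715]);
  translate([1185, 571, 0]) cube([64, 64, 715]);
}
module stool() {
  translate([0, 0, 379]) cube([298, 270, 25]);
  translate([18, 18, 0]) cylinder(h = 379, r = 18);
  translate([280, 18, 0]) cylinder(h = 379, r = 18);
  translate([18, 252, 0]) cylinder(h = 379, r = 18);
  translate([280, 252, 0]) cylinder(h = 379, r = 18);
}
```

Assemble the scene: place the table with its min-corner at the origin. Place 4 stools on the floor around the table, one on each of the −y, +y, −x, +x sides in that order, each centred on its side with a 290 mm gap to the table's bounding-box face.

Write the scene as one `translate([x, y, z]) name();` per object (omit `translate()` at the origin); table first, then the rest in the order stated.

table();
translate([495, -560, 0]) stool();
translate([495, 964, 0]) stool();
translate([-588, 202, 0]) stool();
translate([1578, 202, 0]) stool();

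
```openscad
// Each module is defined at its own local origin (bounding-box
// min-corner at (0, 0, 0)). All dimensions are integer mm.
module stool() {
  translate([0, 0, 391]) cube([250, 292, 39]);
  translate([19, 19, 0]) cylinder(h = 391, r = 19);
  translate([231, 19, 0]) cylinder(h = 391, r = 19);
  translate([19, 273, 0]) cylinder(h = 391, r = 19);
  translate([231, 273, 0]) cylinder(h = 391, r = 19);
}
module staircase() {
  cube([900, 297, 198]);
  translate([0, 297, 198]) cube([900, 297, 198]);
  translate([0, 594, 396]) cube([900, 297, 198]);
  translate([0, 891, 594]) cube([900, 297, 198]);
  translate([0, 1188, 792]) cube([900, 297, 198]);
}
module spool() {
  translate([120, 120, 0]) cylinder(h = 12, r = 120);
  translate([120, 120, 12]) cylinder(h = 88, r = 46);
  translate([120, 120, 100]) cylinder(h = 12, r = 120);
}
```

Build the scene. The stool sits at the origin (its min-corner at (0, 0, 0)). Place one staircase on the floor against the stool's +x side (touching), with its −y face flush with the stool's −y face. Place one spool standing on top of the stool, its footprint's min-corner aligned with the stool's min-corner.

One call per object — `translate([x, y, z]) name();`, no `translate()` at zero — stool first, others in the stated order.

stool();
translate([250, 0, 0]) staircase();
translate([0, 0, 430]) spool();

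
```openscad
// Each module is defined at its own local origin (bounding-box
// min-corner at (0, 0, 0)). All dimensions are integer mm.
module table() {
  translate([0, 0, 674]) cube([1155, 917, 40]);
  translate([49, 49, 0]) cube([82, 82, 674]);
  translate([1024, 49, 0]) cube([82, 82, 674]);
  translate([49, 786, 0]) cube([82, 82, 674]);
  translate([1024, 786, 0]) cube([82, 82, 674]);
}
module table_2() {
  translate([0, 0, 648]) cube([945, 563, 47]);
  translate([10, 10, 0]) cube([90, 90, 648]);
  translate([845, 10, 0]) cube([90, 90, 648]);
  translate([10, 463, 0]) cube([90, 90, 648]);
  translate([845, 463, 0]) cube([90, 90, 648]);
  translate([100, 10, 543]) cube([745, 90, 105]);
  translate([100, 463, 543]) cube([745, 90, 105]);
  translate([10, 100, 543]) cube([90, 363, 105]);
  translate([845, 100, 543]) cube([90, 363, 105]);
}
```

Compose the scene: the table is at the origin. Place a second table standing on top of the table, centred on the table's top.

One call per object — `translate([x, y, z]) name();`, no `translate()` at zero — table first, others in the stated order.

table();
translate([105, 177, 714]) table_2();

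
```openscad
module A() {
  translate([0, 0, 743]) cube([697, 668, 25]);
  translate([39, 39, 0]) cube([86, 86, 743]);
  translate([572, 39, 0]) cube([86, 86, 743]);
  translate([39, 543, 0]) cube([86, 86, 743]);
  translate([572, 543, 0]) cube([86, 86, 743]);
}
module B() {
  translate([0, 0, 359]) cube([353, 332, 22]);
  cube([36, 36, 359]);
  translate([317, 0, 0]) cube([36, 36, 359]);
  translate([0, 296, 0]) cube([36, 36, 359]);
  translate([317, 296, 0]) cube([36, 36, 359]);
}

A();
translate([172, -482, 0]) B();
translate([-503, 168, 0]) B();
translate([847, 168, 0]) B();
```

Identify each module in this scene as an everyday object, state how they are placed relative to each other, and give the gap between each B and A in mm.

Each stool's nearest face is 150 mm from the table's bounding box.

A is a table. B is a stool. Three stools sit around the table at the −y, −x, +x sides. The gap between each stool and the table is 150 mm.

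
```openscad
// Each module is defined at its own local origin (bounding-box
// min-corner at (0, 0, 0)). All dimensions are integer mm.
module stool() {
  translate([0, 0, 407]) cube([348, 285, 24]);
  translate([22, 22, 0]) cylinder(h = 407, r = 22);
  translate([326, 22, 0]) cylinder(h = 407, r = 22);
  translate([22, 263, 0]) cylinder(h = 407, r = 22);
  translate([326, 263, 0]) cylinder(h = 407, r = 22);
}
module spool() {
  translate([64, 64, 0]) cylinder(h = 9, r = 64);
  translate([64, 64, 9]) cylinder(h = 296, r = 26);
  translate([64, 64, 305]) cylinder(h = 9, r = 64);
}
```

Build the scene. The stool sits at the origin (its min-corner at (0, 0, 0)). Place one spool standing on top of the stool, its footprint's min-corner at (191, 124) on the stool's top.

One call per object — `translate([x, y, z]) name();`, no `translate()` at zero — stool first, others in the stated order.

stool();
translate([191, 124, 431]) spool();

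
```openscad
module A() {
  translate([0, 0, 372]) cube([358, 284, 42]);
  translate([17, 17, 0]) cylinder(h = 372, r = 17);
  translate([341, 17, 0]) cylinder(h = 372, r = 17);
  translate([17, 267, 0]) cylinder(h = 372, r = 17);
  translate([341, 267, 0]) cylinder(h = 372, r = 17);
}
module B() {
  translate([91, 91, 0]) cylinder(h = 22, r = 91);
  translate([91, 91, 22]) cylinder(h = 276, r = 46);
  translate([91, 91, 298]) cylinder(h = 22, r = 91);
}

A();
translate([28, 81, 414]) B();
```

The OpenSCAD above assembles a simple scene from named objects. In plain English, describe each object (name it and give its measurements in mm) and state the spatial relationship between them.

A is a four-legged stool. The seat is 358×284 mm, 42 mm thick, top at z = 414 mm. It stands on four round legs, each 34 mm in diameter, from z = 0 to the seat underside, each leg's axis is inset half a diameter from the nearest pair of seat edges (so the leg's bounding box is flush with the corner).

B is a spool: two coaxial disc flanges of radius 91 mm and thickness 22 mm, joined by a core cylinder of radius 46 mm and height 276 mm. The lower flange rests on z = 0 and the three cylinders share a vertical axis.

The spool is on top of the stool.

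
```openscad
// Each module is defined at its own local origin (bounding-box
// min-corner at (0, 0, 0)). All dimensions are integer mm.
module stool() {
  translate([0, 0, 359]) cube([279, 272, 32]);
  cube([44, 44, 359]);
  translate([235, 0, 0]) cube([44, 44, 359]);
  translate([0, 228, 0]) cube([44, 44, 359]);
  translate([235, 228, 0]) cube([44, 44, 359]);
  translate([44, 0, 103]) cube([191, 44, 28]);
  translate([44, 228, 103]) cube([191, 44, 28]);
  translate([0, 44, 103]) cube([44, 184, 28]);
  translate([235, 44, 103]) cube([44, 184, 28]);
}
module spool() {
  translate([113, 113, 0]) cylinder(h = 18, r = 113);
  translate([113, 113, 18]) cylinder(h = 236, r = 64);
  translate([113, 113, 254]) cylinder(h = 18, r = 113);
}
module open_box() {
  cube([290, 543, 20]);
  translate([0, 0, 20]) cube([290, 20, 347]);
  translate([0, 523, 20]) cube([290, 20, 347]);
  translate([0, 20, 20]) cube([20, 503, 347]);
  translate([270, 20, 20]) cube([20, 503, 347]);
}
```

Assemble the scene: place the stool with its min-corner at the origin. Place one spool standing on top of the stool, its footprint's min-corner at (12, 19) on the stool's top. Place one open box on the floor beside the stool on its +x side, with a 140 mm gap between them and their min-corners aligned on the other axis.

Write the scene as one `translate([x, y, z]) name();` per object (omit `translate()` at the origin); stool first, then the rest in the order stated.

stool();
translate([12, 19, 391]) spool();
translate([419, 0, 0]) open_box();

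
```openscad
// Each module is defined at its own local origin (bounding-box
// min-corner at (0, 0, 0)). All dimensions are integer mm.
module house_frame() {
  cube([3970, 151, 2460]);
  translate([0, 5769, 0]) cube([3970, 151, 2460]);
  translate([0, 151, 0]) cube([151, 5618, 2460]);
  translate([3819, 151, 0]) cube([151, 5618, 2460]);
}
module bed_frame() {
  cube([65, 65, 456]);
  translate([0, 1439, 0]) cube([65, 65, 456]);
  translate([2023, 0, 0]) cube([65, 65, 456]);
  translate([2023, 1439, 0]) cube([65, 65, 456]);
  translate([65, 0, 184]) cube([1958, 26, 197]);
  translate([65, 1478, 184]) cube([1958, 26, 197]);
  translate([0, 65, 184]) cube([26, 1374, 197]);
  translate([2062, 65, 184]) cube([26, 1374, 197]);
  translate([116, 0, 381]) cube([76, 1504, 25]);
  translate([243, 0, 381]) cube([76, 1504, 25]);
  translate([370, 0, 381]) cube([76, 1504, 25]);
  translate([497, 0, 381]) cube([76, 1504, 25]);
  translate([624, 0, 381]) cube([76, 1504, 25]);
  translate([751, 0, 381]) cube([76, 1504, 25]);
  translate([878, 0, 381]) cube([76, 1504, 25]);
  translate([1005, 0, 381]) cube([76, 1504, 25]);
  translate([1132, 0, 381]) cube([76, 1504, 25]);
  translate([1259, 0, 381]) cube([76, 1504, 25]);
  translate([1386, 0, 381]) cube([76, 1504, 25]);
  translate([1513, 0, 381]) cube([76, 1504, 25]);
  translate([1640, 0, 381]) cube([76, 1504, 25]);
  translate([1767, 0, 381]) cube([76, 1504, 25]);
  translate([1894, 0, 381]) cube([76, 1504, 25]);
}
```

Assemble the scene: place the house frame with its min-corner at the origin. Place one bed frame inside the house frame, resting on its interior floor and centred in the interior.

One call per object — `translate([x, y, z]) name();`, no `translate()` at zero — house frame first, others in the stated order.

house_frame();
translate([941, 2208, 0]) bed_frame();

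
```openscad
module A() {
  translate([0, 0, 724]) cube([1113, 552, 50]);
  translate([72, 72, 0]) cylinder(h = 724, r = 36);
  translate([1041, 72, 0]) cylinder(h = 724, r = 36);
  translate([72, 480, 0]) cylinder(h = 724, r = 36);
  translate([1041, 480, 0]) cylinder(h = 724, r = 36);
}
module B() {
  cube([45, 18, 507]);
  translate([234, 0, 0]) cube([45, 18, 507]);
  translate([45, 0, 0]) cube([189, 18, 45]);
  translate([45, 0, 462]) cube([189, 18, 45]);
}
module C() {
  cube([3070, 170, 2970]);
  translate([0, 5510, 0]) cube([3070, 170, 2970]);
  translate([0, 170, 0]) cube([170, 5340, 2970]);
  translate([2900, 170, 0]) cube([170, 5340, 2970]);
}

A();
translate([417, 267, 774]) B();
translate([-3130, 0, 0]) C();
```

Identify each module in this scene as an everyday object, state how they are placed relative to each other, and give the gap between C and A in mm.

The house frame's nearest face is 60 mm from the table's −x face.

A is a table. B is a picture frame. C is a house frame. The picture frame is on top of the table, centred. The house frame is on the floor beside the table on its −x side. The gap between the house frame and the table is 60 mm.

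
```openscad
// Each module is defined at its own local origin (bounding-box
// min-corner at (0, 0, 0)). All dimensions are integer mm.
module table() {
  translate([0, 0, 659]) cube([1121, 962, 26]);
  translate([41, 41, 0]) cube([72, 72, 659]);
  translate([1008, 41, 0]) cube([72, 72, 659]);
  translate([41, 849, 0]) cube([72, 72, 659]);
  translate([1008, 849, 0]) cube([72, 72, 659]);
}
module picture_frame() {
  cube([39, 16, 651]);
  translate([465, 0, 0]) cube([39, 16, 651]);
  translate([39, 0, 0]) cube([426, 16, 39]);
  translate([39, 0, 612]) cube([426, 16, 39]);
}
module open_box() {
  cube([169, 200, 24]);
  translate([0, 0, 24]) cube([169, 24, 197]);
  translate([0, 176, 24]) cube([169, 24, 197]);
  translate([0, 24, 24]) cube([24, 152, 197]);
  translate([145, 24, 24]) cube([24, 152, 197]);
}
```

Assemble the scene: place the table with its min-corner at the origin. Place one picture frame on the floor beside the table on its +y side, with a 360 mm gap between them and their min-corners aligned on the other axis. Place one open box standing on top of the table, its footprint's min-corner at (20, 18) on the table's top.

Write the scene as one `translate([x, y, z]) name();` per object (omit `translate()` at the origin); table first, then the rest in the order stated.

table();
translate([0, 1322, 0]) picture_frame();
translate([20, 18, 685]) open_box();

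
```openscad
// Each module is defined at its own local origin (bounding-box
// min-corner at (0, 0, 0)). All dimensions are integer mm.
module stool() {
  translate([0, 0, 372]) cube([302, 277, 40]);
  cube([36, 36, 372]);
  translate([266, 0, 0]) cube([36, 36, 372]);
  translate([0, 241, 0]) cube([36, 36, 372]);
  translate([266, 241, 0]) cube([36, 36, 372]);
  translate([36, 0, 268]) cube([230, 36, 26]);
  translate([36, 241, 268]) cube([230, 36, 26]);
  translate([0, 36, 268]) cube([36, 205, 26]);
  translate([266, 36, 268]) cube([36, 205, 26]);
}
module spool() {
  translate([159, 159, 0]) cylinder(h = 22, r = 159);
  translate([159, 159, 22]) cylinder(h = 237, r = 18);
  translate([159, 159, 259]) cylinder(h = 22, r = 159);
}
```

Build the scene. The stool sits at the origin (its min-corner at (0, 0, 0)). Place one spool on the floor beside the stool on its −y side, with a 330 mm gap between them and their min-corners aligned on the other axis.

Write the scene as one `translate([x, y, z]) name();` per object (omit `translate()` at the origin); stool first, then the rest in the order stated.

stool();
translate([0, -648, 0]) spool();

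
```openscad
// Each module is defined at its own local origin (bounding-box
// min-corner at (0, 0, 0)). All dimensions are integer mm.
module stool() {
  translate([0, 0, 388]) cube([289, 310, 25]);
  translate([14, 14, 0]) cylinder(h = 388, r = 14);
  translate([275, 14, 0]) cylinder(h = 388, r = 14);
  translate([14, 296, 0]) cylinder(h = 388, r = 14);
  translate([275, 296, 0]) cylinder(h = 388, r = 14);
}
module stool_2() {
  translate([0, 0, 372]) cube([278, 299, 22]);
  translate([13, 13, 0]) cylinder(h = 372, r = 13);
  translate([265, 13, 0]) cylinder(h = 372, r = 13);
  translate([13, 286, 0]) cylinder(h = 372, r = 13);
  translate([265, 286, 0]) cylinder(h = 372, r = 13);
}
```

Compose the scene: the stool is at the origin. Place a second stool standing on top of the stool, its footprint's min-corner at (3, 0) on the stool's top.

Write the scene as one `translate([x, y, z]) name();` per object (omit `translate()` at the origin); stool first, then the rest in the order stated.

stool();
translate([3, 0, 413]) stool_2();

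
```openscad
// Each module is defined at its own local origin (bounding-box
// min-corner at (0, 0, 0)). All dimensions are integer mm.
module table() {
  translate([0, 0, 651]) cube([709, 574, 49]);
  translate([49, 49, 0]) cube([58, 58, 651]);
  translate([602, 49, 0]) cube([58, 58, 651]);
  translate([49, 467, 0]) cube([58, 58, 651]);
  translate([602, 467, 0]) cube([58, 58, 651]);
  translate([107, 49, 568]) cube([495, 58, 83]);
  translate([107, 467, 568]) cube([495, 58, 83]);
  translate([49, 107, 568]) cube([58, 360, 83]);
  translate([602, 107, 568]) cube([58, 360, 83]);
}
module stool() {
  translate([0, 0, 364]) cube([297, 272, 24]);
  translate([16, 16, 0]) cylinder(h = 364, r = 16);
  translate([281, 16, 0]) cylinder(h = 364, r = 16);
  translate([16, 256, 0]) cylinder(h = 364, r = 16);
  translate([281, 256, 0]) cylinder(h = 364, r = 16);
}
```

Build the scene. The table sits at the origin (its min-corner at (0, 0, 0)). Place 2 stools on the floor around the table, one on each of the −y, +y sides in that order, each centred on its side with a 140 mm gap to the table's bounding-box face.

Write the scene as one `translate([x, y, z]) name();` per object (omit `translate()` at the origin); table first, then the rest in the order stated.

table();
translate([206, -412, 0]) stool();
translate([206, 714, 0]) stool();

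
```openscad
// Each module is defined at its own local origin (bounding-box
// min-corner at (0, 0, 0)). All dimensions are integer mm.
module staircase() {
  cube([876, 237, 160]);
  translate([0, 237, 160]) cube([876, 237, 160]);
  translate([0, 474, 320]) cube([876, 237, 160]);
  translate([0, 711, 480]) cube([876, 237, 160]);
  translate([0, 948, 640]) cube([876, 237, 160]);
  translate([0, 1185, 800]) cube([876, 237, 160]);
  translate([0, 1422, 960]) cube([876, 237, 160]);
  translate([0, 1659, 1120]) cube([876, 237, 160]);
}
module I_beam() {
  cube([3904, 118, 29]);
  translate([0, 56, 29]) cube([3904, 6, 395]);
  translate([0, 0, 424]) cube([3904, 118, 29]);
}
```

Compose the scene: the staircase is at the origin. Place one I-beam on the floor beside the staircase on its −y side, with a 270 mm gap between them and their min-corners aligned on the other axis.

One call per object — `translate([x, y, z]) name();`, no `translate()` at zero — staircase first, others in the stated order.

staircase();
translate([0, -388, 0]) I_beam();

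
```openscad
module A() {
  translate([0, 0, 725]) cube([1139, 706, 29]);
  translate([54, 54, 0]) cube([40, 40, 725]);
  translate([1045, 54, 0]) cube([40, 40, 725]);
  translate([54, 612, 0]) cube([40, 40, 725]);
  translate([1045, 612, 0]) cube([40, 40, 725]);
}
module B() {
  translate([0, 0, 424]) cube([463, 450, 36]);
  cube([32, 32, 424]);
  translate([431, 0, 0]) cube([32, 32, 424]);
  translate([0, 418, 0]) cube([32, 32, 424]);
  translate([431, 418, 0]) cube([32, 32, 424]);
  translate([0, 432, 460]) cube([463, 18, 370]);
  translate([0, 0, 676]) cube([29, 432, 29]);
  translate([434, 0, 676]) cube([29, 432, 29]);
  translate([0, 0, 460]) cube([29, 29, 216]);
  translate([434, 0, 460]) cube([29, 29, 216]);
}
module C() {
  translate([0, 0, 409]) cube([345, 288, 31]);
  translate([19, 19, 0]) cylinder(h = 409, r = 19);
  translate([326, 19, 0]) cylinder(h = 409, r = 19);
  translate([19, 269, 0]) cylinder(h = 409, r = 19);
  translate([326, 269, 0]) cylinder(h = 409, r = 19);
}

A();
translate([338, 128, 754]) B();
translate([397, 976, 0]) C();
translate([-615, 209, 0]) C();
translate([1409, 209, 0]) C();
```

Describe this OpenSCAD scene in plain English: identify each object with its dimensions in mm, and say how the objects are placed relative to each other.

A is a table: top 1139 mm (x) × 706 mm (y), 29 mm thick, upper face at z = 754 mm, on four 40×40 mm square legs, each inset 54 mm from the nearest pair of top edges, running from z = 0 to the bottom of the top.

B is a chair: 463×450 mm seat, 36 mm thick, top at z = 460 mm, on four 32 mm square corner legs flush with the seat edges. A 18 mm thick backrest slab spans the full seat width, extending 370 mm above the seat top, its back face flush with the seat's +y edge. Two armrests of 29×29 mm section run along each side from the seat's front edge to the front of the backrest, top faces 245 mm above the seat top and outer faces flush with the seat's x-edges; a 29×29 mm post under the front of each armrest stands on the seat at the front corner.

C is a simple wooden stool: a rectangular seat 345 mm (x) by 288 mm (y), 31 mm thick, top face at z = 440 mm, on four round legs, each 38 mm in diameter. The legs rest on z = 0, each leg's axis is inset half a diameter from the nearest pair of seat edges (so the leg's bounding box is flush with the corner).

The chair is on top of the table, centred. Three stools sit around the table at the +y, −x, +x sides.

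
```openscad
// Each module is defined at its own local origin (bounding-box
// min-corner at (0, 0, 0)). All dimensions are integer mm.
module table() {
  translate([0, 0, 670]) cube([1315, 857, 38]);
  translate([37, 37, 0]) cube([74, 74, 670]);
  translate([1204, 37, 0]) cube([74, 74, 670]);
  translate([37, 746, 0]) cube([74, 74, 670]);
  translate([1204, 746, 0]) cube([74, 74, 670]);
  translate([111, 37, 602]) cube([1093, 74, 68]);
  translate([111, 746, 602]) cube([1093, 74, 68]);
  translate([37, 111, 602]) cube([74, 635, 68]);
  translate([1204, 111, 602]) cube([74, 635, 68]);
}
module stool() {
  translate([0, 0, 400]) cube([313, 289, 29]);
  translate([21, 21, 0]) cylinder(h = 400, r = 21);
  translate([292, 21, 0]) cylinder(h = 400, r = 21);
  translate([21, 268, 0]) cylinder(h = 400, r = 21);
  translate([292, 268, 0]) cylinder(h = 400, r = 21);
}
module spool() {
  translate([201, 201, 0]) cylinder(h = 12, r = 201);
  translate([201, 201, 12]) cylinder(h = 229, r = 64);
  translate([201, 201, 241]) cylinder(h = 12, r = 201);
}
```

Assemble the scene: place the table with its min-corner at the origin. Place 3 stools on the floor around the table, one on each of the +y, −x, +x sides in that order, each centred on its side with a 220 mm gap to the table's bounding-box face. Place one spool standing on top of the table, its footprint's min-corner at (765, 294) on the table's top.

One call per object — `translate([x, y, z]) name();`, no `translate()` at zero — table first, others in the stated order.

table();
translate([501, 1077, 0]) stool();
translate([-533, 284, 0]) stool();
translate([1535, 284, 0]) stool();
translate([765, 294, 708]) spool();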